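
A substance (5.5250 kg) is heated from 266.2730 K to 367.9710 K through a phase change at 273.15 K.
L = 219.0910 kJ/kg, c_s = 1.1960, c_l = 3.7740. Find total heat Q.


Q1 (sensible, solid) = 5.5250 * 1.1960 * 6.8770 = 45.4425 kJ
Q2 (latent) = 5.5250 * 219.0910 = 1210.4778 kJ
Q3 (sensible, liquid) = 5.5250 * 3.7740 * 94.8210 = 1977.1459 kJ
Q_total = 3233.0662 kJ

3233.0662 kJ


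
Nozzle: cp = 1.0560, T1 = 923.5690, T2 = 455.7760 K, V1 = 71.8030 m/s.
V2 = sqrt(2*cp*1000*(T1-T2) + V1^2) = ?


dT = 467.7930 K
2*cp*1000*dT = 987978.8160
V1^2 = 5155.6708
V2 = sqrt(993134.4868) = 996.5613 m/s

996.5613 m/s


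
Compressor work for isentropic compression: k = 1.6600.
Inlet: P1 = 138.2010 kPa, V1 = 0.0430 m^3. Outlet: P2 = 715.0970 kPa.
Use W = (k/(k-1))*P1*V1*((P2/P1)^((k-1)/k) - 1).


(k-1)/k = 0.3976
(P2/P1)^exp = 1.9223
W = 2.5152 * 138.2010 * 0.0430 * (1.9223 - 1) = 13.7853 kJ

13.7853 kJ


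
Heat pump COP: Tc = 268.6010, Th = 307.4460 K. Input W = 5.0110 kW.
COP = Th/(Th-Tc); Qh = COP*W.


COP = 307.4460 / 38.8450 = 7.9147
Qh = 7.9147 * 5.0110 = 39.6605 kW

COP = 7.9147, Qh = 39.6605 kW


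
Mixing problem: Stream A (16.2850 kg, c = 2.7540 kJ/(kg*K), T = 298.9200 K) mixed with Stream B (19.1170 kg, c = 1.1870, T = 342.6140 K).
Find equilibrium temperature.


num = 21180.7856
den = 67.5408
Tf = 313.6000 K

313.6000 K


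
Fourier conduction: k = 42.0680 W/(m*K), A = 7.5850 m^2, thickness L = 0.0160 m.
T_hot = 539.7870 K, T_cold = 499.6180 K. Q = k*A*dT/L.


dT = 40.1690 K
Q = 42.0680 * 7.5850 * 40.1690 / 0.0160 = 801084.7936 W

801084.7936 W


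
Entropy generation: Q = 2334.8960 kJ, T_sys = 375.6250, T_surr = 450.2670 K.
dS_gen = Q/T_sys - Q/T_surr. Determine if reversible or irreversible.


dS_sys = 2334.8960/375.6250 = 6.2160 kJ/K
dS_surr = -2334.8960/450.2670 = -5.1856 kJ/K
dS_gen = 6.2160 - 5.1856 = 1.0304 kJ/K (irreversible)

dS_gen = 1.0304 kJ/K, irreversible


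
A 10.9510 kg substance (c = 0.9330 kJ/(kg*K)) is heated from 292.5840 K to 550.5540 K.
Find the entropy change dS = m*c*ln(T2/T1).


T2/T1 = 1.8817
ln(T2/T1) = 0.6322
dS = 10.9510 * 0.9330 * 0.6322 = 6.4591 kJ/K

6.4591 kJ/K


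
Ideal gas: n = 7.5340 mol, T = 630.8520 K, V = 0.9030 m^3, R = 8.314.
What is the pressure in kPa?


P = nRT/V = 7.5340 * 8.314 * 630.8520 / 0.9030
= 39515.1032 / 0.9030 = 43759.8042 Pa = 43.7598 kPa

43.7598 kPa


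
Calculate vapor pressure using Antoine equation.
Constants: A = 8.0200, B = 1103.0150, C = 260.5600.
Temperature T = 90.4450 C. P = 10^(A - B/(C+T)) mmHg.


C+T = 351.0050
B/(C+T) = 3.1424
log10(P) = 8.0200 - 3.1424 = 4.8776
P = 10^4.8776 = 75431.3511 mmHg

75431.3511 mmHg


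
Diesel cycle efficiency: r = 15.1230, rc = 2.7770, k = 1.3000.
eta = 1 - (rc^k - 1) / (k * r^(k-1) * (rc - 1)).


r^(k-1) = 2.2589
rc^k = 3.7727
eta = 0.4687 = 46.8656%

46.8656%


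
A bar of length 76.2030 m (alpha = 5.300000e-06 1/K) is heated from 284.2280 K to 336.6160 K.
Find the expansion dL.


dT = 52.3880 K
dL = 5.300000e-06 * 76.2030 * 52.3880 = 0.021158 m
L_final = 76.224158 m

dL = 0.021158 m


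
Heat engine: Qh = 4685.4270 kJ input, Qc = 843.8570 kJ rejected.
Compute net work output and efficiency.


W = 4685.4270 - 843.8570 = 3841.5700 kJ
eta = 3841.5700 / 4685.4270 = 0.8199 = 81.9898%

W = 3841.5700 kJ, eta = 81.9898%


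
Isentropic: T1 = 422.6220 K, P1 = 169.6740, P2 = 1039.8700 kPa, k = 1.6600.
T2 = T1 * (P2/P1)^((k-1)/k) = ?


(k-1)/k = 0.3976
(P2/P1)^exp = 2.0561
T2 = 422.6220 * 2.0561 = 868.9611 K

868.9611 K


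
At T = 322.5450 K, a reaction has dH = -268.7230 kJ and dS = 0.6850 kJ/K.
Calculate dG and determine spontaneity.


T*dS = 322.5450 * 0.6850 = 220.9433 kJ
dG = -268.7230 - 220.9433 = -489.6663 kJ (spontaneous)

dG = -489.6663 kJ, spontaneous


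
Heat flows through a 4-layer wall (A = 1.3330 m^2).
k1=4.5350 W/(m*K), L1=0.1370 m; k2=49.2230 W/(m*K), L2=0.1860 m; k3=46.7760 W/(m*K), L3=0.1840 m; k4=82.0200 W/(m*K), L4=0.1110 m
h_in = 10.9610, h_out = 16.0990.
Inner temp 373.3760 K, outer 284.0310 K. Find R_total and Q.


R_conv_in = 1/(10.9610*1.3330) = 0.0684
R_1 = 0.1370/(4.5350*1.3330) = 0.0227
R_2 = 0.1860/(49.2230*1.3330) = 0.0028
R_3 = 0.1840/(46.7760*1.3330) = 0.0030
R_4 = 0.1110/(82.0200*1.3330) = 0.0010
R_conv_out = 1/(16.0990*1.3330) = 0.0466
R_total = 0.1445 K/W
Q = 89.3450 / 0.1445 = 618.2888 W

R_total = 0.1445 K/W, Q = 618.2888 W


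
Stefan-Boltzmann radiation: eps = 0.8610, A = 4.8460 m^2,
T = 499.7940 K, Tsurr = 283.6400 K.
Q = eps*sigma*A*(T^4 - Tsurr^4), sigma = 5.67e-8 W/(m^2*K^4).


T^4 = 6.2397e+10
Tsurr^4 = 6.4725e+09
Q = 0.8610 * 5.67e-8 * 4.8460 * 5.5925e+10 = 13230.3847 W

13230.3847 W


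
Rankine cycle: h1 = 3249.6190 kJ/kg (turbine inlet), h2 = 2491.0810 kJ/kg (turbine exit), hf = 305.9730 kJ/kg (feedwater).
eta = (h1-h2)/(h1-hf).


W = 758.5380 kJ/kg
Q_in = 2943.6460 kJ/kg
eta = 0.2577 = 25.7687%

eta = 25.7687%


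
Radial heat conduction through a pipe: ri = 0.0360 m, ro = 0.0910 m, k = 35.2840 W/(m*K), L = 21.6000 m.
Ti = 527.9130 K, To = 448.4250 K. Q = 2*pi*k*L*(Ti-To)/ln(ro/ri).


dT = 79.4880 K
ln(ro/ri) = 0.9273
Q = 2*pi*35.2840*21.6000*79.4880 / 0.9273 = 410462.7435 W

410462.7435 W


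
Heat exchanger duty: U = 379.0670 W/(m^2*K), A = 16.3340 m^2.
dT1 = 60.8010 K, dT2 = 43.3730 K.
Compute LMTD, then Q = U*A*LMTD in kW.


LMTD = 51.5974 K
Q = 379.0670 * 16.3340 * 51.5974 = 319474.4662 W = 319.4745 kW

319.4745 kW


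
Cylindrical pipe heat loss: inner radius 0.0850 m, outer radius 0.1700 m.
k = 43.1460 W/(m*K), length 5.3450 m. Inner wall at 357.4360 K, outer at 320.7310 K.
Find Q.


dT = 36.7050 K
ln(ro/ri) = 0.6931
Q = 2*pi*43.1460*5.3450*36.7050 / 0.6931 = 76730.4746 W

76730.4746 W


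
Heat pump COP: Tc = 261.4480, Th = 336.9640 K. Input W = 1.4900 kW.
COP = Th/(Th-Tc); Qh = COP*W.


COP = 336.9640 / 75.5160 = 4.4622
Qh = 4.4622 * 1.4900 = 6.6486 kW

COP = 4.4622, Qh = 6.6486 kW


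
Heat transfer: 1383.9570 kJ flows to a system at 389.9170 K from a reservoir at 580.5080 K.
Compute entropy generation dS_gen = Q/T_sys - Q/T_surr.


dS_sys = 1383.9570/389.9170 = 3.5494 kJ/K
dS_surr = -1383.9570/580.5080 = -2.3840 kJ/K
dS_gen = 3.5494 - 2.3840 = 1.1653 kJ/K (irreversible)

dS_gen = 1.1653 kJ/K, irreversible


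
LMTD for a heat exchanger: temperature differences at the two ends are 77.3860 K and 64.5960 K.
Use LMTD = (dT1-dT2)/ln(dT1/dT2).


dT1/dT2 = 1.1980
ln(dT1/dT2) = 0.1807
LMTD = 12.7900 / 0.1807 = 70.7986 K

70.7986 K


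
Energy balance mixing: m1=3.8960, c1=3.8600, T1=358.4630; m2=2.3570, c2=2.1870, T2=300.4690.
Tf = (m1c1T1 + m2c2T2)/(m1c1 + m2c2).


num = 6939.6126
den = 20.1933
Tf = 343.6588 K

343.6588 K


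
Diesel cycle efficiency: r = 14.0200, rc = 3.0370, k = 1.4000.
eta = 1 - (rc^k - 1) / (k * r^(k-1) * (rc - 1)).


r^(k-1) = 2.8754
rc^k = 4.7361
eta = 0.5444 = 54.4380%

54.4380%


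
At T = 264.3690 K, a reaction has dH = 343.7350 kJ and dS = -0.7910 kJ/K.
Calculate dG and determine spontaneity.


T*dS = 264.3690 * -0.7910 = -209.1159 kJ
dG = 343.7350 + 209.1159 = 552.8509 kJ (non-spontaneous)

dG = 552.8509 kJ, non-spontaneous


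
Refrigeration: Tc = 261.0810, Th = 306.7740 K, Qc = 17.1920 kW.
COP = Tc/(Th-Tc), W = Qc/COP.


COP = 261.0810 / 45.6930 = 5.7138
W = 17.1920 / 5.7138 = 3.0089 kW

COP = 5.7138, W = 3.0089 kW


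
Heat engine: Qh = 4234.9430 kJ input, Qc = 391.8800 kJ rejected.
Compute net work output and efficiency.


W = 4234.9430 - 391.8800 = 3843.0630 kJ
eta = 3843.0630 / 4234.9430 = 0.9075 = 90.7465%

W = 3843.0630 kJ, eta = 90.7465%


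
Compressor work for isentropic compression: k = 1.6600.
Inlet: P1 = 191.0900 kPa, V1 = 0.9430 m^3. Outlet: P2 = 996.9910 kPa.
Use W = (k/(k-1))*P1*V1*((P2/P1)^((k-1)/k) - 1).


(k-1)/k = 0.3976
(P2/P1)^exp = 1.9286
W = 2.5152 * 191.0900 * 0.9430 * (1.9286 - 1) = 420.8855 kJ

420.8855 kJ


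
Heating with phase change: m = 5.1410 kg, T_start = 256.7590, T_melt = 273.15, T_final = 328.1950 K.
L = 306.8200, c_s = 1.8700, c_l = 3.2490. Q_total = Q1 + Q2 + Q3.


Q1 (sensible, solid) = 5.1410 * 1.8700 * 16.3910 = 157.5777 kJ
Q2 (latent) = 5.1410 * 306.8200 = 1577.3616 kJ
Q3 (sensible, liquid) = 5.1410 * 3.2490 * 55.0450 = 919.4226 kJ
Q_total = 2654.3619 kJ

2654.3619 kJ


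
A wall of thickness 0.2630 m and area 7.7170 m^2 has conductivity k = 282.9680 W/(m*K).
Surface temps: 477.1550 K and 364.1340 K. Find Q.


dT = 113.0210 K
Q = 282.9680 * 7.7170 * 113.0210 / 0.2630 = 938402.6436 W

938402.6436 W


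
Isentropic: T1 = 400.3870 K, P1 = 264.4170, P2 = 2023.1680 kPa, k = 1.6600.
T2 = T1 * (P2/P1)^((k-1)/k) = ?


(k-1)/k = 0.3976
(P2/P1)^exp = 2.2458
T2 = 400.3870 * 2.2458 = 899.1818 K

899.1818 K


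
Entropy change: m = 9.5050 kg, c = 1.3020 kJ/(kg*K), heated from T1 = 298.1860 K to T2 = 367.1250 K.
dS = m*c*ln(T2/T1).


T2/T1 = 1.2312
ln(T2/T1) = 0.2080
dS = 9.5050 * 1.3020 * 0.2080 = 2.5739 kJ/K

2.5739 kJ/K


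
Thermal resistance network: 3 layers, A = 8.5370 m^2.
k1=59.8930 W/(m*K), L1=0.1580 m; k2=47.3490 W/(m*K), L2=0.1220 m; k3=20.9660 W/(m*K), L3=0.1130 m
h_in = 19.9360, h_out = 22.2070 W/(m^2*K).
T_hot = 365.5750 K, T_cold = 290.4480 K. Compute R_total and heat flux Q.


R_conv_in = 1/(19.9360*8.5370) = 0.0059
R_1 = 0.1580/(59.8930*8.5370) = 0.0003
R_2 = 0.1220/(47.3490*8.5370) = 0.0003
R_3 = 0.1130/(20.9660*8.5370) = 0.0006
R_conv_out = 1/(22.2070*8.5370) = 0.0053
R_total = 0.0124 K/W
Q = 75.1270 / 0.0124 = 6062.2433 W

R_total = 0.0124 K/W, Q = 6062.2433 W


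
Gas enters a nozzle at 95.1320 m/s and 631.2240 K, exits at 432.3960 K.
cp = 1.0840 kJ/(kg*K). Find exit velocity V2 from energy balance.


dT = 198.8280 K
2*cp*1000*dT = 431059.1040
V1^2 = 9050.0974
V2 = sqrt(440109.2014) = 663.4073 m/s

663.4073 m/s


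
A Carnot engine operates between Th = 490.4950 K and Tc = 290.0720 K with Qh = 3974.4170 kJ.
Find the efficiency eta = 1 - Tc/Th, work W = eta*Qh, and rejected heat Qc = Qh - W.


eta = 1 - 290.0720/490.4950 = 0.4086
W = 0.4086 * 3974.4170 = 1624.0014 kJ
Qc = 3974.4170 - 1624.0014 = 2350.4156 kJ

eta = 40.8614%, W = 1624.0014 kJ, Qc = 2350.4156 kJ


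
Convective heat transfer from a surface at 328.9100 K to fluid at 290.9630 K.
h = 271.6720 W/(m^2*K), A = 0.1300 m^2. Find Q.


dT = 37.9470 K
Q = 271.6720 * 0.1300 * 37.9470 = 1340.1879 W

1340.1879 W


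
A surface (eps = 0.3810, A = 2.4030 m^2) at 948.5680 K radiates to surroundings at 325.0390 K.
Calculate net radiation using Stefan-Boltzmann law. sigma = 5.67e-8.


T^4 = 8.0961e+11
Tsurr^4 = 1.1162e+10
Q = 0.3810 * 5.67e-8 * 2.4030 * 7.9844e+11 = 41448.2722 W

41448.2722 W


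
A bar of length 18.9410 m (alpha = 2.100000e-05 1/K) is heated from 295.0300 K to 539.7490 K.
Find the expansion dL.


dT = 244.7190 K
dL = 2.100000e-05 * 18.9410 * 244.7190 = 0.097340 m
L_final = 19.038340 m

dL = 0.097340 m


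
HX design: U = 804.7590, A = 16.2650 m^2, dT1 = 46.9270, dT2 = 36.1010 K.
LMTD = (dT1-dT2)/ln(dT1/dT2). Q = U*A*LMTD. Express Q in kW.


LMTD = 41.2777 K
Q = 804.7590 * 16.2650 * 41.2777 = 540299.9780 W = 540.3000 kW

540.3000 kW


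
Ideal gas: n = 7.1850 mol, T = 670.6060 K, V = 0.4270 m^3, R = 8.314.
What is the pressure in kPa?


P = nRT/V = 7.1850 * 8.314 * 670.6060 / 0.4270
= 40059.3804 / 0.4270 = 93815.8791 Pa = 93.8159 kPa

93.8159 kPa


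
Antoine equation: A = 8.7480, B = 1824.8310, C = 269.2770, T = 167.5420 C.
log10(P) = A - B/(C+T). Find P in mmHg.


C+T = 436.8190
B/(C+T) = 4.1775
log10(P) = 8.7480 - 4.1775 = 4.5705
P = 10^4.5705 = 37192.4739 mmHg

37192.4739 mmHg


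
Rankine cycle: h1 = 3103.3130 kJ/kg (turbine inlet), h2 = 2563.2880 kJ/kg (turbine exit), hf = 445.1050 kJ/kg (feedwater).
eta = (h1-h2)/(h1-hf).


W = 540.0250 kJ/kg
Q_in = 2658.2080 kJ/kg
eta = 0.2032 = 20.3154%

eta = 20.3154%


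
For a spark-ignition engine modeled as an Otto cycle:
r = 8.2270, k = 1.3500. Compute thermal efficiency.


r^(k-1) = 2.0909
eta = 1 - 1/2.0909 = 0.5217 = 52.1738%

52.1738%


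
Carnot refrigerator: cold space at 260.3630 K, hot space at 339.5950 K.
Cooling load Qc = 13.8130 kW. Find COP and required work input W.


COP = 260.3630 / 79.2320 = 3.2861
W = 13.8130 / 3.2861 = 4.2035 kW

COP = 3.2861, W = 4.2035 kW


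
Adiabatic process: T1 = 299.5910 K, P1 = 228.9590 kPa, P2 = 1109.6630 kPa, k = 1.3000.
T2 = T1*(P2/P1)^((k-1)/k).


(k-1)/k = 0.2308
(P2/P1)^exp = 1.4394
T2 = 299.5910 * 1.4394 = 431.2268 K

431.2268 K


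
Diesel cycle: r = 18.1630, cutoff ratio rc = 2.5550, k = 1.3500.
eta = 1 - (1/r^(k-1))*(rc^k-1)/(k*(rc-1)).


r^(k-1) = 2.7588
rc^k = 3.5480
eta = 0.5600 = 56.0042%

56.0042%


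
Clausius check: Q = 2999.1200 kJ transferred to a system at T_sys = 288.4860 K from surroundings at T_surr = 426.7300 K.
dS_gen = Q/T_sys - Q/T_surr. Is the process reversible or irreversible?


dS_sys = 2999.1200/288.4860 = 10.3961 kJ/K
dS_surr = -2999.1200/426.7300 = -7.0281 kJ/K
dS_gen = 10.3961 - 7.0281 = 3.3679 kJ/K (irreversible)

dS_gen = 3.3679 kJ/K, irreversible


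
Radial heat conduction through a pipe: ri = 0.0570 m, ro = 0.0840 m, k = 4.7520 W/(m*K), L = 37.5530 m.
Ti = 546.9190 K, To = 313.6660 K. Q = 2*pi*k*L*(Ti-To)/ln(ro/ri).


dT = 233.2530 K
ln(ro/ri) = 0.3878
Q = 2*pi*4.7520*37.5530*233.2530 / 0.3878 = 674464.3113 W

674464.3113 W


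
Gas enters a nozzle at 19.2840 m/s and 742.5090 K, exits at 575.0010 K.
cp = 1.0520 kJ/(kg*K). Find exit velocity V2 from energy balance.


dT = 167.5080 K
2*cp*1000*dT = 352436.8320
V1^2 = 371.8727
V2 = sqrt(352808.7047) = 593.9770 m/s

593.9770 m/s


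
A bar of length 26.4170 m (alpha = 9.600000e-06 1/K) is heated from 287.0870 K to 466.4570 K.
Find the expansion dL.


dT = 179.3700 K
dL = 9.600000e-06 * 26.4170 * 179.3700 = 0.045489 m
L_final = 26.462489 m

dL = 0.045489 m


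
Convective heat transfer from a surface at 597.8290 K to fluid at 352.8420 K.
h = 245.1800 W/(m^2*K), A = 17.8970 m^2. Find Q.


dT = 244.9870 K
Q = 245.1800 * 17.8970 * 244.9870 = 1074999.6389 W

1074999.6389 W


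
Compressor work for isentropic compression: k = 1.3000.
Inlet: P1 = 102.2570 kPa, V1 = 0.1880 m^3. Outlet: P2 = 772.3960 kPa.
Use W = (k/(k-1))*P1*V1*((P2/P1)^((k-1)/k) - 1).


(k-1)/k = 0.2308
(P2/P1)^exp = 1.5946
W = 4.3333 * 102.2570 * 0.1880 * (1.5946 - 1) = 49.5326 kJ

49.5326 kJ


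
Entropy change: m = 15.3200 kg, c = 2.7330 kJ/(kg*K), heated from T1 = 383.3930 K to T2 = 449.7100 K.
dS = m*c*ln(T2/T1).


T2/T1 = 1.1730
ln(T2/T1) = 0.1595
dS = 15.3200 * 2.7330 * 0.1595 = 6.6800 kJ/K

6.6800 kJ/K


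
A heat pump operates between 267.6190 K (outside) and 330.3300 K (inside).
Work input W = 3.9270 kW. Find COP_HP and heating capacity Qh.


COP = 330.3300 / 62.7110 = 5.2675
Qh = 5.2675 * 3.9270 = 20.6855 kW

COP = 5.2675, Qh = 20.6855 kW


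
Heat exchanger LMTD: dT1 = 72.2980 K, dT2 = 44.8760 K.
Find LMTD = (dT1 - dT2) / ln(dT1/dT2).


dT1/dT2 = 1.6111
ln(dT1/dT2) = 0.4769
LMTD = 27.4220 / 0.4769 = 57.5013 K

57.5013 K


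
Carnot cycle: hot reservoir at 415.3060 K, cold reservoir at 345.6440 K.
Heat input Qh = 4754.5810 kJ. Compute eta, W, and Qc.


eta = 1 - 345.6440/415.3060 = 0.1677
W = 0.1677 * 4754.5810 = 797.5171 kJ
Qc = 4754.5810 - 797.5171 = 3957.0639 kJ

eta = 16.7737%, W = 797.5171 kJ, Qc = 3957.0639 kJ


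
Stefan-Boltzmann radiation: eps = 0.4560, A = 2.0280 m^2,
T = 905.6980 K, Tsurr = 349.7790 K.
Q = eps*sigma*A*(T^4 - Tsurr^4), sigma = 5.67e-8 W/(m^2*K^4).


T^4 = 6.7287e+11
Tsurr^4 = 1.4968e+10
Q = 0.4560 * 5.67e-8 * 2.0280 * 6.5791e+11 = 34496.8413 W

34496.8413 W


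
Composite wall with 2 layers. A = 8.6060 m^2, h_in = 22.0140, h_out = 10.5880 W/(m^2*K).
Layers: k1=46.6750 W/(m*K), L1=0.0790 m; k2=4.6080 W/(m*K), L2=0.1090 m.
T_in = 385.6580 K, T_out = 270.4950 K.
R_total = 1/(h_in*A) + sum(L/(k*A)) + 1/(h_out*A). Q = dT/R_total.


R_conv_in = 1/(22.0140*8.6060) = 0.0053
R_1 = 0.0790/(46.6750*8.6060) = 0.0002
R_2 = 0.1090/(4.6080*8.6060) = 0.0027
R_conv_out = 1/(10.5880*8.6060) = 0.0110
R_total = 0.0192 K/W
Q = 115.1630 / 0.0192 = 5998.6520 W

R_total = 0.0192 K/W, Q = 5998.6520 W


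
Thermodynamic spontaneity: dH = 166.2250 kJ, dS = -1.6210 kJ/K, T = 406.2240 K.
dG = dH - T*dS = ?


T*dS = 406.2240 * -1.6210 = -658.4891 kJ
dG = 166.2250 + 658.4891 = 824.7141 kJ (non-spontaneous)

dG = 824.7141 kJ, non-spontaneous


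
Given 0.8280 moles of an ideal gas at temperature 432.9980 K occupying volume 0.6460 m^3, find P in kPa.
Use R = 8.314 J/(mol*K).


P = nRT/V = 0.8280 * 8.314 * 432.9980 / 0.6460
= 2980.7548 / 0.6460 = 4614.1715 Pa = 4.6142 kPa

4.6142 kPa


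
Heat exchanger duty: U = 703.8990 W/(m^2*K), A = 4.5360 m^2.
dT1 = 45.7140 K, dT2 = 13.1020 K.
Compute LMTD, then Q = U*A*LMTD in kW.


LMTD = 26.0971 K
Q = 703.8990 * 4.5360 * 26.0971 = 83325.1322 W = 83.3251 kW

83.3251 kW


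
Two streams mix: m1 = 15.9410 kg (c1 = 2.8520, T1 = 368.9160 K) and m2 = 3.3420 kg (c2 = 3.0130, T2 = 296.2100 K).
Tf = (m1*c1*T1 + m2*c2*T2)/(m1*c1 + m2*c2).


num = 19754.9688
den = 55.5332
Tf = 355.7327 K

355.7327 K


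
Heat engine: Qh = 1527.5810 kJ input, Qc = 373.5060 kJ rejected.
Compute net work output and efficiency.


W = 1527.5810 - 373.5060 = 1154.0750 kJ
eta = 1154.0750 / 1527.5810 = 0.7555 = 75.5492%

W = 1154.0750 kJ, eta = 75.5492%


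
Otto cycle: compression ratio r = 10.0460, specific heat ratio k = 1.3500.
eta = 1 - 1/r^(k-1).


r^(k-1) = 2.2423
eta = 1 - 1/2.2423 = 0.5540 = 55.4033%

55.4033%


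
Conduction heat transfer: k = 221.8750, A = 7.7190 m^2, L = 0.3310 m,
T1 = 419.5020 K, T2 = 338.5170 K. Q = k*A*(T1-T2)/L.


dT = 80.9850 K
Q = 221.8750 * 7.7190 * 80.9850 / 0.3310 = 419030.8560 W

419030.8560 W


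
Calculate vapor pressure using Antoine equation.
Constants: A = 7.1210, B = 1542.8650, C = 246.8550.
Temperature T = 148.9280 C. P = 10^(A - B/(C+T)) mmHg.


C+T = 395.7830
B/(C+T) = 3.8983
log10(P) = 7.1210 - 3.8983 = 3.2227
P = 10^3.2227 = 1670.0908 mmHg

1670.0908 mmHg


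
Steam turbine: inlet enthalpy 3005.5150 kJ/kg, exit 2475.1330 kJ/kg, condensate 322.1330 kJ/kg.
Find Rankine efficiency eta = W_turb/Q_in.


W = 530.3820 kJ/kg
Q_in = 2683.3820 kJ/kg
eta = 0.1977 = 19.7654%

eta = 19.7654%


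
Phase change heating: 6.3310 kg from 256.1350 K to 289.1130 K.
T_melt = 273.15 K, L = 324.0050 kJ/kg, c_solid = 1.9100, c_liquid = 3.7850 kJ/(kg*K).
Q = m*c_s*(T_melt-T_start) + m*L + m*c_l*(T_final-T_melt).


Q1 (sensible, solid) = 6.3310 * 1.9100 * 17.0150 = 205.7490 kJ
Q2 (latent) = 6.3310 * 324.0050 = 2051.2757 kJ
Q3 (sensible, liquid) = 6.3310 * 3.7850 * 15.9630 = 382.5187 kJ
Q_total = 2639.5433 kJ

2639.5433 kJ


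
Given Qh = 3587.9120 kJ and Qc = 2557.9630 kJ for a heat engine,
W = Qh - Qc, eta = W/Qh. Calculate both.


W = 3587.9120 - 2557.9630 = 1029.9490 kJ
eta = 1029.9490 / 3587.9120 = 0.2871 = 28.7061%

W = 1029.9490 kJ, eta = 28.7061%


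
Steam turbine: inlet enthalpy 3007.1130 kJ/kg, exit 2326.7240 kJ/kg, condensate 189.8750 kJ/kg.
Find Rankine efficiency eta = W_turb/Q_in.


W = 680.3890 kJ/kg
Q_in = 2817.2380 kJ/kg
eta = 0.2415 = 24.1509%

eta = 24.1509%


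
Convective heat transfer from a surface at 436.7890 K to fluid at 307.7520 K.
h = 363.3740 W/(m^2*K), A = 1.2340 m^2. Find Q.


dT = 129.0370 K
Q = 363.3740 * 1.2340 * 129.0370 = 57860.6445 W

57860.6445 W


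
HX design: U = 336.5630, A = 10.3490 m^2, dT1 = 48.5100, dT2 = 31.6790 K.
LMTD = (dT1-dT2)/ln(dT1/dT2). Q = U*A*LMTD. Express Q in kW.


LMTD = 39.4986 K
Q = 336.5630 * 10.3490 * 39.4986 = 137577.3294 W = 137.5773 kW

137.5773 kW


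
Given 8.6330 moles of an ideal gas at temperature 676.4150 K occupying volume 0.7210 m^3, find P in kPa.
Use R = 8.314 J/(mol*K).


P = nRT/V = 8.6330 * 8.314 * 676.4150 / 0.7210
= 48549.5256 / 0.7210 = 67336.3740 Pa = 67.3364 kPa

67.3364 kPa


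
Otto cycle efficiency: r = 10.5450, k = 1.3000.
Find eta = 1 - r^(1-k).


r^(k-1) = 2.0273
eta = 1 - 1/2.0273 = 0.5067 = 50.6728%

50.6728%


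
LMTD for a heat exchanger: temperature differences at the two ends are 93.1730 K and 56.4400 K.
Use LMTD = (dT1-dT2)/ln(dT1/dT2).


dT1/dT2 = 1.6508
ln(dT1/dT2) = 0.5013
LMTD = 36.7330 / 0.5013 = 73.2784 K

73.2784 K


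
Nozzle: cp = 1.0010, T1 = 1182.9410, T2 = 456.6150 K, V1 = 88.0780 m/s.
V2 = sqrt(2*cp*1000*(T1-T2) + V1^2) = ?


dT = 726.3260 K
2*cp*1000*dT = 1454104.6520
V1^2 = 7757.7341
V2 = sqrt(1461862.3861) = 1209.0750 m/s

1209.0750 m/s


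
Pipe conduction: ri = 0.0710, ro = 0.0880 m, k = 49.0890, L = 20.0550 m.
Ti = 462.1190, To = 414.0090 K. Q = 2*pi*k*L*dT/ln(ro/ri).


dT = 48.1100 K
ln(ro/ri) = 0.2147
Q = 2*pi*49.0890*20.0550*48.1100 / 0.2147 = 1386363.6021 W

1386363.6021 W


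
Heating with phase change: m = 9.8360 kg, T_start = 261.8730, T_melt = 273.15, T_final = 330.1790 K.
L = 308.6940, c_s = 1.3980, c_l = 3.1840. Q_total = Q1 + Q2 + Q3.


Q1 (sensible, solid) = 9.8360 * 1.3980 * 11.2770 = 155.0670 kJ
Q2 (latent) = 9.8360 * 308.6940 = 3036.3142 kJ
Q3 (sensible, liquid) = 9.8360 * 3.1840 * 57.0290 = 1786.0242 kJ
Q_total = 4977.4053 kJ

4977.4053 kJ


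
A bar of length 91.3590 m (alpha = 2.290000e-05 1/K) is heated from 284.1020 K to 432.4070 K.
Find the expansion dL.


dT = 148.3050 K
dL = 2.290000e-05 * 91.3590 * 148.3050 = 0.310272 m
L_final = 91.669272 m

dL = 0.310272 m


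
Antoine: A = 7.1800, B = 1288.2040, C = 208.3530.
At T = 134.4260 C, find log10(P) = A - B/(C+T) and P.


C+T = 342.7790
B/(C+T) = 3.7581
log10(P) = 7.1800 - 3.7581 = 3.4219
P = 10^3.4219 = 2641.6897 mmHg

2641.6897 mmHg


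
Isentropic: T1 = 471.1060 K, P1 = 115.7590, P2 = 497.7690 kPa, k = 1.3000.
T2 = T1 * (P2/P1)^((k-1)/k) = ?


(k-1)/k = 0.2308
(P2/P1)^exp = 1.4002
T2 = 471.1060 * 1.4002 = 659.6366 K

659.6366 K


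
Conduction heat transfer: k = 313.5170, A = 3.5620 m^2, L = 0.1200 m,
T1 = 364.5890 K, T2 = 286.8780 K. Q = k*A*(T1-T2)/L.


dT = 77.7110 K
Q = 313.5170 * 3.5620 * 77.7110 / 0.1200 = 723196.4097 W

723196.4097 W


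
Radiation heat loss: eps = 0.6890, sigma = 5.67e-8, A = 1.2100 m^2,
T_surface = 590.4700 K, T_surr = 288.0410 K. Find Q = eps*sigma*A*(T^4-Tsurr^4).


T^4 = 1.2156e+11
Tsurr^4 = 6.8836e+09
Q = 0.6890 * 5.67e-8 * 1.2100 * 1.1468e+11 = 5420.7865 W

5420.7865 W


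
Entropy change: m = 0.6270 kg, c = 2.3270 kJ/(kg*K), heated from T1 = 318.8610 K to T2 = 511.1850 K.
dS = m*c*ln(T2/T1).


T2/T1 = 1.6032
ln(T2/T1) = 0.4720
dS = 0.6270 * 2.3270 * 0.4720 = 0.6886 kJ/K

0.6886 kJ/K


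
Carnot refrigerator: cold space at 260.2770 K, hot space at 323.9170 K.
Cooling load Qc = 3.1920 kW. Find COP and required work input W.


COP = 260.2770 / 63.6400 = 4.0898
W = 3.1920 / 4.0898 = 0.7805 kW

COP = 4.0898, W = 0.7805 kW


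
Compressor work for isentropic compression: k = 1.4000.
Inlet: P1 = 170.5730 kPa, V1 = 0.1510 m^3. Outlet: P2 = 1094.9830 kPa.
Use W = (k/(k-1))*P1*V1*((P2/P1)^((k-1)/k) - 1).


(k-1)/k = 0.2857
(P2/P1)^exp = 1.7010
W = 3.5000 * 170.5730 * 0.1510 * (1.7010 - 1) = 63.1969 kJ

63.1969 kJ


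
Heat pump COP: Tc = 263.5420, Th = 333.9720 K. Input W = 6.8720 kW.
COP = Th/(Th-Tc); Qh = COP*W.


COP = 333.9720 / 70.4300 = 4.7419
Qh = 4.7419 * 6.8720 = 32.5863 kW

COP = 4.7419, Qh = 32.5863 kW


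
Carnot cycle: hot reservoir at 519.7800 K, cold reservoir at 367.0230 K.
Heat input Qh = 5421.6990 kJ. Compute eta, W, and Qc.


eta = 1 - 367.0230/519.7800 = 0.2939
W = 0.2939 * 5421.6990 = 1593.3712 kJ
Qc = 5421.6990 - 1593.3712 = 3828.3278 kJ

eta = 29.3888%, W = 1593.3712 kJ, Qc = 3828.3278 kJ


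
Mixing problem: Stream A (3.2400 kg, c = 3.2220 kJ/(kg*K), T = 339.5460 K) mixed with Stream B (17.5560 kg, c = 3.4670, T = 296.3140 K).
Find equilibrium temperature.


num = 21580.2569
den = 71.3059
Tf = 302.6432 K

302.6432 K


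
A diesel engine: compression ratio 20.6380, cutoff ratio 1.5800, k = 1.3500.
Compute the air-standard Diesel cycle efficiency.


r^(k-1) = 2.8849
rc^k = 1.8543
eta = 0.6218 = 62.1792%

62.1792%


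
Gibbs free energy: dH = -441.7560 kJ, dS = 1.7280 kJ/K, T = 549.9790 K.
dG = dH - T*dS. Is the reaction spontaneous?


T*dS = 549.9790 * 1.7280 = 950.3637 kJ
dG = -441.7560 - 950.3637 = -1392.1197 kJ (spontaneous)

dG = -1392.1197 kJ, spontaneous


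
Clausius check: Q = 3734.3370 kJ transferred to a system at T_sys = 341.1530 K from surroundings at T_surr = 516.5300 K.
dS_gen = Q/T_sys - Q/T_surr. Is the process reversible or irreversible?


dS_sys = 3734.3370/341.1530 = 10.9462 kJ/K
dS_surr = -3734.3370/516.5300 = -7.2297 kJ/K
dS_gen = 10.9462 - 7.2297 = 3.7166 kJ/K (irreversible)

dS_gen = 3.7166 kJ/K, irreversible


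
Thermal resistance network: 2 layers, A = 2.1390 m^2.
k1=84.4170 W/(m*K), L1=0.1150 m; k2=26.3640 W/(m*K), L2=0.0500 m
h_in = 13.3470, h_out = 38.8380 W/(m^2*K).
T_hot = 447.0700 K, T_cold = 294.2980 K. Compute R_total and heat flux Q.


R_conv_in = 1/(13.3470*2.1390) = 0.0350
R_1 = 0.1150/(84.4170*2.1390) = 0.0006
R_2 = 0.0500/(26.3640*2.1390) = 0.0009
R_conv_out = 1/(38.8380*2.1390) = 0.0120
R_total = 0.0486 K/W
Q = 152.7720 / 0.0486 = 3144.2253 W

R_total = 0.0486 K/W, Q = 3144.2253 W


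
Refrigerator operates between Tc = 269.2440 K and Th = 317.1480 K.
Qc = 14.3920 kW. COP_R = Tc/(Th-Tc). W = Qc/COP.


COP = 269.2440 / 47.9040 = 5.6205
W = 14.3920 / 5.6205 = 2.5606 kW

COP = 5.6205, W = 2.5606 kW


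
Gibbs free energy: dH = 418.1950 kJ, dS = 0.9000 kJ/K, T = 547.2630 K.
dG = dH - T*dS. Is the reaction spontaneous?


T*dS = 547.2630 * 0.9000 = 492.5367 kJ
dG = 418.1950 - 492.5367 = -74.3417 kJ (spontaneous)

dG = -74.3417 kJ, spontaneous


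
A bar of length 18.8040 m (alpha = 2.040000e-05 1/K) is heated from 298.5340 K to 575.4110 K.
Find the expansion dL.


dT = 276.8770 K
dL = 2.040000e-05 * 18.8040 * 276.8770 = 0.106210 m
L_final = 18.910210 m

dL = 0.106210 m


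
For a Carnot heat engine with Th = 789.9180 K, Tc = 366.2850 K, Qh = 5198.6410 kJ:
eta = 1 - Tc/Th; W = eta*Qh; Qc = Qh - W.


eta = 1 - 366.2850/789.9180 = 0.5363
W = 0.5363 * 5198.6410 = 2788.0310 kJ
Qc = 5198.6410 - 2788.0310 = 2410.6100 kJ

eta = 53.6300%, W = 2788.0310 kJ, Qc = 2410.6100 kJ


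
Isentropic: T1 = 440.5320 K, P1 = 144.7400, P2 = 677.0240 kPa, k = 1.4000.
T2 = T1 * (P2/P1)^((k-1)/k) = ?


(k-1)/k = 0.2857
(P2/P1)^exp = 1.5539
T2 = 440.5320 * 1.5539 = 684.5583 K

684.5583 K


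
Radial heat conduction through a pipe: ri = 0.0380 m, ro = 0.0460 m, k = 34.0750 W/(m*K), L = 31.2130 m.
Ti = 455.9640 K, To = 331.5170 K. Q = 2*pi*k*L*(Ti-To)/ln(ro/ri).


dT = 124.4470 K
ln(ro/ri) = 0.1911
Q = 2*pi*34.0750*31.2130*124.4470 / 0.1911 = 4352880.3623 W

4352880.3623 W


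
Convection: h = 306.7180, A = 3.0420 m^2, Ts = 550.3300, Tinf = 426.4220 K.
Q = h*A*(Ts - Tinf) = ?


dT = 123.9080 K
Q = 306.7180 * 3.0420 * 123.9080 = 115610.6440 W

115610.6440 W


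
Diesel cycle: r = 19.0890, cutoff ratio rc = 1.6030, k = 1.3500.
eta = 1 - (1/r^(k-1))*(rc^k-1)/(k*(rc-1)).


r^(k-1) = 2.8072
rc^k = 1.8909
eta = 0.6102 = 61.0160%

61.0160%


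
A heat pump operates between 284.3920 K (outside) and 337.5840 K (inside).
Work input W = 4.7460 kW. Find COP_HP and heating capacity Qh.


COP = 337.5840 / 53.1920 = 6.3465
Qh = 6.3465 * 4.7460 = 30.1206 kW

COP = 6.3465, Qh = 30.1206 kW


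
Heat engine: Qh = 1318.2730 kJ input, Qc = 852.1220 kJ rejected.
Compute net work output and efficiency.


W = 1318.2730 - 852.1220 = 466.1510 kJ
eta = 466.1510 / 1318.2730 = 0.3536 = 35.3607%

W = 466.1510 kJ, eta = 35.3607%


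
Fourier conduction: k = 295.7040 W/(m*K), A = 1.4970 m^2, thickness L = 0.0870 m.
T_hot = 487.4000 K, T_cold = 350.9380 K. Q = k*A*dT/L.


dT = 136.4620 K
Q = 295.7040 * 1.4970 * 136.4620 / 0.0870 = 694338.8712 W

694338.8712 W


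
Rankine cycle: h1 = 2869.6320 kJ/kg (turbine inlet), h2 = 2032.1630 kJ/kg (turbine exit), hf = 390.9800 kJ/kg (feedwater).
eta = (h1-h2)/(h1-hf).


W = 837.4690 kJ/kg
Q_in = 2478.6520 kJ/kg
eta = 0.3379 = 33.7873%

eta = 33.7873%


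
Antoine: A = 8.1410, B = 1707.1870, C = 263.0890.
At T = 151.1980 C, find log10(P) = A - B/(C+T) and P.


C+T = 414.2870
B/(C+T) = 4.1208
log10(P) = 8.1410 - 4.1208 = 4.0202
P = 10^4.0202 = 10476.5088 mmHg

10476.5088 mmHg


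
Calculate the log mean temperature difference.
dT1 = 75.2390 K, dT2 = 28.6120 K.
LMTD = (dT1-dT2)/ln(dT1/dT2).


dT1/dT2 = 2.6296
ln(dT1/dT2) = 0.9668
LMTD = 46.6270 / 0.9668 = 48.2260 K

48.2260 K


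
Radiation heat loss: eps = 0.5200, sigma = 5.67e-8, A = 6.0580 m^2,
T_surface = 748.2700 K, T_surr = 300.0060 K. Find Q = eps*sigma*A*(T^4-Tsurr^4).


T^4 = 3.1350e+11
Tsurr^4 = 8.1006e+09
Q = 0.5200 * 5.67e-8 * 6.0580 * 3.0540e+11 = 54548.0789 W

54548.0789 W


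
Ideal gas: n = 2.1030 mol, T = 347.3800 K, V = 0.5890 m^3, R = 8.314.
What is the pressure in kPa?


P = nRT/V = 2.1030 * 8.314 * 347.3800 / 0.5890
= 6073.7107 / 0.5890 = 10311.9028 Pa = 10.3119 kPa

10.3119 kPa


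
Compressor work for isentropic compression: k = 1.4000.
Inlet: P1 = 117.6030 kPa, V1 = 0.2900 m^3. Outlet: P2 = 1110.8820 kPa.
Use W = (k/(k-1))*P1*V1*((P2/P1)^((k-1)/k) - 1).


(k-1)/k = 0.2857
(P2/P1)^exp = 1.8995
W = 3.5000 * 117.6030 * 0.2900 * (1.8995 - 1) = 107.3724 kJ

107.3724 kJ


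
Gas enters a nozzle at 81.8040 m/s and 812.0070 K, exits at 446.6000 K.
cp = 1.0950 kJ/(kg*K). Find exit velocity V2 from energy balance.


dT = 365.4070 K
2*cp*1000*dT = 800241.3300
V1^2 = 6691.8944
V2 = sqrt(806933.2244) = 898.2946 m/s

898.2946 m/s


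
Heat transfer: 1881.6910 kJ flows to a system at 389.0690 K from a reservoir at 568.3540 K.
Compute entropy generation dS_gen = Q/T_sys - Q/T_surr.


dS_sys = 1881.6910/389.0690 = 4.8364 kJ/K
dS_surr = -1881.6910/568.3540 = -3.3108 kJ/K
dS_gen = 4.8364 - 3.3108 = 1.5256 kJ/K (irreversible)

dS_gen = 1.5256 kJ/K, irreversible


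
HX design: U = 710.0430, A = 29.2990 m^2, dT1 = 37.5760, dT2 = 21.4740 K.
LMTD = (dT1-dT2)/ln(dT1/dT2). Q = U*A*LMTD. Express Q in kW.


LMTD = 28.7781 K
Q = 710.0430 * 29.2990 * 28.7781 = 598686.6862 W = 598.6867 kW

598.6867 kW


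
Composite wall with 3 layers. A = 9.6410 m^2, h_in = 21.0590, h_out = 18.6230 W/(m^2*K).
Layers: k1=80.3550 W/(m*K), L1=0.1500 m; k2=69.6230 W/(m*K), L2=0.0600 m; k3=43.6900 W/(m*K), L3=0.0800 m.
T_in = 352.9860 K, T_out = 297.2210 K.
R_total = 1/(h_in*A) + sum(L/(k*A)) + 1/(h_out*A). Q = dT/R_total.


R_conv_in = 1/(21.0590*9.6410) = 0.0049
R_1 = 0.1500/(80.3550*9.6410) = 0.0002
R_2 = 0.0600/(69.6230*9.6410) = 8.9387e-05
R_3 = 0.0800/(43.6900*9.6410) = 0.0002
R_conv_out = 1/(18.6230*9.6410) = 0.0056
R_total = 0.0110 K/W
Q = 55.7650 / 0.0110 = 5084.3472 W

R_total = 0.0110 K/W, Q = 5084.3472 W


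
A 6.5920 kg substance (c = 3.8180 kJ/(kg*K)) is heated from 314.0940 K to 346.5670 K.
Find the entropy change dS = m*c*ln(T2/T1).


T2/T1 = 1.1034
ln(T2/T1) = 0.0984
dS = 6.5920 * 3.8180 * 0.0984 = 2.4762 kJ/K

2.4762 kJ/K


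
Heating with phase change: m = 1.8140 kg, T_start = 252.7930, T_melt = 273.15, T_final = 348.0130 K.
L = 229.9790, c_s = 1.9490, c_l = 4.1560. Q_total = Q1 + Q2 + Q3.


Q1 (sensible, solid) = 1.8140 * 1.9490 * 20.3570 = 71.9719 kJ
Q2 (latent) = 1.8140 * 229.9790 = 417.1819 kJ
Q3 (sensible, liquid) = 1.8140 * 4.1560 * 74.8630 = 564.3910 kJ
Q_total = 1053.5448 kJ

1053.5448 kJ


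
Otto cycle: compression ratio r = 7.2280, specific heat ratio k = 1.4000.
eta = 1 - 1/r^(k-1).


r^(k-1) = 2.2060
eta = 1 - 1/2.2060 = 0.5467 = 54.6693%

54.6693%


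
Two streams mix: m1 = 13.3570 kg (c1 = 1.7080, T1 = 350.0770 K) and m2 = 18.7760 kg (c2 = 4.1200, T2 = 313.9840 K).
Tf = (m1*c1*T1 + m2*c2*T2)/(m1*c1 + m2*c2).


num = 32275.4692
den = 100.1709
Tf = 322.2041 K

322.2041 K


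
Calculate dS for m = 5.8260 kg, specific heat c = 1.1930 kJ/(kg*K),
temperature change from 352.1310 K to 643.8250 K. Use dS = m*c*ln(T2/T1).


T2/T1 = 1.8284
ln(T2/T1) = 0.6034
dS = 5.8260 * 1.1930 * 0.6034 = 4.1940 kJ/K

4.1940 kJ/K


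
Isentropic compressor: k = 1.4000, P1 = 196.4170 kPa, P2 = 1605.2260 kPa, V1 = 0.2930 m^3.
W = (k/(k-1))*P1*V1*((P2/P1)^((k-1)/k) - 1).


(k-1)/k = 0.2857
(P2/P1)^exp = 1.8225
W = 3.5000 * 196.4170 * 0.2930 * (1.8225 - 1) = 165.6776 kJ

165.6776 kJ


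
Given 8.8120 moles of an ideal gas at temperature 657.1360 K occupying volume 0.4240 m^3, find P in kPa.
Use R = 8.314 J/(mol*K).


P = nRT/V = 8.8120 * 8.314 * 657.1360 / 0.4240
= 48143.7337 / 0.4240 = 113546.5418 Pa = 113.5465 kPa

113.5465 kPa


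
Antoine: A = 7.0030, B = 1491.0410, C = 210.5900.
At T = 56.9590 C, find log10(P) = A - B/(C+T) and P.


C+T = 267.5490
B/(C+T) = 5.5730
log10(P) = 7.0030 - 5.5730 = 1.4300
P = 10^1.4300 = 26.9176 mmHg

26.9176 mmHg


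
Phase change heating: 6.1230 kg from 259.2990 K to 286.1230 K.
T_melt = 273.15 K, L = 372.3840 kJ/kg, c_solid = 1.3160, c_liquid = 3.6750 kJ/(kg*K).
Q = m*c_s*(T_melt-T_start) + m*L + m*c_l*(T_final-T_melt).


Q1 (sensible, solid) = 6.1230 * 1.3160 * 13.8510 = 111.6095 kJ
Q2 (latent) = 6.1230 * 372.3840 = 2280.1072 kJ
Q3 (sensible, liquid) = 6.1230 * 3.6750 * 12.9730 = 291.9188 kJ
Q_total = 2683.6355 kJ

2683.6355 kJ


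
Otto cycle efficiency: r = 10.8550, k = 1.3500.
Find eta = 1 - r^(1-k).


r^(k-1) = 2.3039
eta = 1 - 1/2.3039 = 0.5660 = 56.5960%

56.5960%


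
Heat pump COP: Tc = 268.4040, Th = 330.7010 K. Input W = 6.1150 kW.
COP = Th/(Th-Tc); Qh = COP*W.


COP = 330.7010 / 62.2970 = 5.3085
Qh = 5.3085 * 6.1150 = 32.4612 kW

COP = 5.3085, Qh = 32.4612 kW


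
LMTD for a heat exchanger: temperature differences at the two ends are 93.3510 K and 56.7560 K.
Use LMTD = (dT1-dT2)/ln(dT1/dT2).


dT1/dT2 = 1.6448
ln(dT1/dT2) = 0.4976
LMTD = 36.5950 / 0.4976 = 73.5422 K

73.5422 K


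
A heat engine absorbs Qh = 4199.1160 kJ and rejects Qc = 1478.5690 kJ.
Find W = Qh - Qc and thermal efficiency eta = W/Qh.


W = 4199.1160 - 1478.5690 = 2720.5470 kJ
eta = 2720.5470 / 4199.1160 = 0.6479 = 64.7886%

W = 2720.5470 kJ, eta = 64.7886%


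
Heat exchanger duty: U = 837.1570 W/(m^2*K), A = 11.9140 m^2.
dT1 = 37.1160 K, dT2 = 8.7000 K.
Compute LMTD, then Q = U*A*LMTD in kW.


LMTD = 19.5874 K
Q = 837.1570 * 11.9140 * 19.5874 = 195363.0030 W = 195.3630 kW

195.3630 kW


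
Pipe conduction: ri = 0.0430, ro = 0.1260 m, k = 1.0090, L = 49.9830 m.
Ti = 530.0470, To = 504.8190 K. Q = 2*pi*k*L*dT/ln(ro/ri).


dT = 25.2280 K
ln(ro/ri) = 1.0751
Q = 2*pi*1.0090*49.9830*25.2280 / 1.0751 = 7435.9193 W

7435.9193 W


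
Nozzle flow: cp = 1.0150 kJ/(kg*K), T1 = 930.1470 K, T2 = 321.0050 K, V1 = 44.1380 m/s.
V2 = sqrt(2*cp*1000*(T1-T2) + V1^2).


dT = 609.1420 K
2*cp*1000*dT = 1236558.2600
V1^2 = 1948.1630
V2 = sqrt(1238506.4230) = 1112.8820 m/s

1112.8820 m/s


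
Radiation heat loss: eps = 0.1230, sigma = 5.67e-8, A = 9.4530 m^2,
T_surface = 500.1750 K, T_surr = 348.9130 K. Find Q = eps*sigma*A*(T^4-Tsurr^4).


T^4 = 6.2588e+10
Tsurr^4 = 1.4821e+10
Q = 0.1230 * 5.67e-8 * 9.4530 * 4.7767e+10 = 3149.0853 W

3149.0853 W


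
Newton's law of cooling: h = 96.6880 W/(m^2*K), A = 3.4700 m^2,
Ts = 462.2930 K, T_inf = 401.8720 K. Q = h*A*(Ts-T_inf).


dT = 60.4210 K
Q = 96.6880 * 3.4700 * 60.4210 = 20271.6902 W

20271.6902 W


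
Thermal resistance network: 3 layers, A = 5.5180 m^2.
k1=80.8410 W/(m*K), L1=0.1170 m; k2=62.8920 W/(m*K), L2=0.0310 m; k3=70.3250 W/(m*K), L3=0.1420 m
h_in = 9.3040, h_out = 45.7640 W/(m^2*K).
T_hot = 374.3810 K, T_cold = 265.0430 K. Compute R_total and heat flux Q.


R_conv_in = 1/(9.3040*5.5180) = 0.0195
R_1 = 0.1170/(80.8410*5.5180) = 0.0003
R_2 = 0.0310/(62.8920*5.5180) = 8.9327e-05
R_3 = 0.1420/(70.3250*5.5180) = 0.0004
R_conv_out = 1/(45.7640*5.5180) = 0.0040
R_total = 0.0242 K/W
Q = 109.3380 / 0.0242 = 4526.3807 W

R_total = 0.0242 K/W, Q = 4526.3807 W


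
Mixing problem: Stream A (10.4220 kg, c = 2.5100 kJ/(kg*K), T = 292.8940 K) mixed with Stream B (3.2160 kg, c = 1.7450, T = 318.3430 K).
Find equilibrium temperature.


num = 9448.3940
den = 31.7711
Tf = 297.3892 K

297.3892 K


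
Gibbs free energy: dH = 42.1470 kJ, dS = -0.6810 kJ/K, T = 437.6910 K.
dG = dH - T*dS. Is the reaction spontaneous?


T*dS = 437.6910 * -0.6810 = -298.0676 kJ
dG = 42.1470 + 298.0676 = 340.2146 kJ (non-spontaneous)

dG = 340.2146 kJ, non-spontaneous


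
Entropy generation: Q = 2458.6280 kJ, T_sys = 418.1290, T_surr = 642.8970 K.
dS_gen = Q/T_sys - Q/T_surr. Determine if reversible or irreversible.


dS_sys = 2458.6280/418.1290 = 5.8801 kJ/K
dS_surr = -2458.6280/642.8970 = -3.8243 kJ/K
dS_gen = 5.8801 - 3.8243 = 2.0558 kJ/K (irreversible)

dS_gen = 2.0558 kJ/K, irreversible


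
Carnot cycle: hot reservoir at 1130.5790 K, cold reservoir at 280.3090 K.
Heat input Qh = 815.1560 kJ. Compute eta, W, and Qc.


eta = 1 - 280.3090/1130.5790 = 0.7521
W = 0.7521 * 815.1560 = 613.0511 kJ
Qc = 815.1560 - 613.0511 = 202.1049 kJ

eta = 75.2066%, W = 613.0511 kJ, Qc = 202.1049 kJ


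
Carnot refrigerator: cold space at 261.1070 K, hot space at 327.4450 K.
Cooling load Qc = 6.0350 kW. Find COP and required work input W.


COP = 261.1070 / 66.3380 = 3.9360
W = 6.0350 / 3.9360 = 1.5333 kW

COP = 3.9360, W = 1.5333 kW


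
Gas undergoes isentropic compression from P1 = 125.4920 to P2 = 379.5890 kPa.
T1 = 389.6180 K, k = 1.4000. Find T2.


(k-1)/k = 0.2857
(P2/P1)^exp = 1.3720
T2 = 389.6180 * 1.3720 = 534.5412 K

534.5412 K


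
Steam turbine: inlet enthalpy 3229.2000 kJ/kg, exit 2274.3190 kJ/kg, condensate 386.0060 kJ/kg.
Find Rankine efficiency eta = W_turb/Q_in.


W = 954.8810 kJ/kg
Q_in = 2843.1940 kJ/kg
eta = 0.3358 = 33.5848%

eta = 33.5848%


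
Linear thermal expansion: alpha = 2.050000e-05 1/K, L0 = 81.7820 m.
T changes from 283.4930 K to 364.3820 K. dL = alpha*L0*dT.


dT = 80.8890 K
dL = 2.050000e-05 * 81.7820 * 80.8890 = 0.135613 m
L_final = 81.917613 m

dL = 0.135613 m


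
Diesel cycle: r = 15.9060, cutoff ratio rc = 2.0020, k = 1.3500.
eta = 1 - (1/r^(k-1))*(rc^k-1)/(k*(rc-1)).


r^(k-1) = 2.6336
rc^k = 2.5526
eta = 0.5642 = 56.4186%

56.4186%


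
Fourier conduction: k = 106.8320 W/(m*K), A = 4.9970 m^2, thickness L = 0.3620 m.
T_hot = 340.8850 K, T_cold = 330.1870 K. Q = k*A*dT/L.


dT = 10.6980 K
Q = 106.8320 * 4.9970 * 10.6980 / 0.3620 = 15776.2846 W

15776.2846 W


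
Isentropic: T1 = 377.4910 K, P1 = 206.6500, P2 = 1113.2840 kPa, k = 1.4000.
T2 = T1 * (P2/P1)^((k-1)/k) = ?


(k-1)/k = 0.2857
(P2/P1)^exp = 1.6179
T2 = 377.4910 * 1.6179 = 610.7586 K

610.7586 K


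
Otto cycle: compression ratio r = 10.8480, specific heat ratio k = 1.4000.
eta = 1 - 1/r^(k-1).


r^(k-1) = 2.5950
eta = 1 - 1/2.5950 = 0.6146 = 61.4646%

61.4646%


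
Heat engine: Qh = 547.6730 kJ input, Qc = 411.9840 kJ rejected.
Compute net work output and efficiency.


W = 547.6730 - 411.9840 = 135.6890 kJ
eta = 135.6890 / 547.6730 = 0.2478 = 24.7756%

W = 135.6890 kJ, eta = 24.7756%


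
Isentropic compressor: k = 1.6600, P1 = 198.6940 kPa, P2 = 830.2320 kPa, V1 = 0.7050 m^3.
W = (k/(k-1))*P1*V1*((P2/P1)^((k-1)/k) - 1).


(k-1)/k = 0.3976
(P2/P1)^exp = 1.7657
W = 2.5152 * 198.6940 * 0.7050 * (1.7657 - 1) = 269.7612 kJ

269.7612 kJ


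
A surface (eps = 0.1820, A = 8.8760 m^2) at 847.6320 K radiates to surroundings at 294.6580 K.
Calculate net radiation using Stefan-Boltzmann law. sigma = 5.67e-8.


T^4 = 5.1621e+11
Tsurr^4 = 7.5383e+09
Q = 0.1820 * 5.67e-8 * 8.8760 * 5.0868e+11 = 46592.1048 W

46592.1048 W


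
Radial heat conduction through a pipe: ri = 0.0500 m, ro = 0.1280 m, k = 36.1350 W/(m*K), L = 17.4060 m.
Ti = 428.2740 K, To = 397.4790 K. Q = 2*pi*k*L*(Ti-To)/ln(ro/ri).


dT = 30.7950 K
ln(ro/ri) = 0.9400
Q = 2*pi*36.1350*17.4060*30.7950 / 0.9400 = 129466.0530 W

129466.0530 W


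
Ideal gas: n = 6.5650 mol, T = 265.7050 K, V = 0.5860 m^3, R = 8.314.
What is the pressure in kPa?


P = nRT/V = 6.5650 * 8.314 * 265.7050 / 0.5860
= 14502.5535 / 0.5860 = 24748.3849 Pa = 24.7484 kPa

24.7484 kPa
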